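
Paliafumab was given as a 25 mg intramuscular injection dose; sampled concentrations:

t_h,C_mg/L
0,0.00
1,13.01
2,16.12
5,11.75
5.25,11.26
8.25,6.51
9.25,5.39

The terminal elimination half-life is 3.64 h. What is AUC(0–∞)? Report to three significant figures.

AUC = 127 mg/L·h

Trapezoidal AUC_0→9.25:
  [0→1]: (0.00+13.01)/2 × 1 = 6.505
  [1→2]: (13.01+16.12)/2 × 1 = 14.565
  [2→5]: (16.12+11.75)/2 × 3 = 41.805
  [5→5.25]: (11.75+11.26)/2 × 0.25 = 2.87625
  [5.25→8.25]: (11.26+6.51)/2 × 3 = 26.655
  [8.25→9.25]: (6.51+5.39)/2 × 1 = 5.95
  Sum = 98.35625 mg/L·h
k_e = ln2 / t½ = 0.693147 / 3.64 = 0.1904 h^-1
Extrapolated tail: C_last / k_e = 5.39 / 0.1904 = 28.309
AUC_0→∞ = 98.35625 + 28.309 = 126.66525 mg/L·h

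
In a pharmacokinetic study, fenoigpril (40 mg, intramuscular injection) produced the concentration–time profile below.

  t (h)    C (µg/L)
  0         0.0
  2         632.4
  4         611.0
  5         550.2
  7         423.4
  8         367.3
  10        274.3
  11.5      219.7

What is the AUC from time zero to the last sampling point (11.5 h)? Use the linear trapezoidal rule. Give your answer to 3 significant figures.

AUC = 4840 µg/L·h

Trapezoidal AUC_0→11.5:
  [0→2]: (0.0+632.4)/2 × 2 = 632.4
  [2→4]: (632.4+611.0)/2 × 2 = 1243.4
  [4→5]: (611.0+550.2)/2 × 1 = 580.6
  [5→7]: (550.2+423.4)/2 × 2 = 973.6
  [7→8]: (423.4+367.3)/2 × 1 = 395.35
  [8→10]: (367.3+274.3)/2 × 2 = 641.6
  [10→11.5]: (274.3+219.7)/2 × 1.5 = 370.5
  Sum = 4837.45 µg/L·h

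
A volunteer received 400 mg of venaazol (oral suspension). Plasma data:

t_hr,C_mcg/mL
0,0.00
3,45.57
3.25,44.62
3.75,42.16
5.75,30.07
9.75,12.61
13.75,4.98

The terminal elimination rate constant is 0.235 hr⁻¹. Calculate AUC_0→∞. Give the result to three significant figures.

AUC = 315 mcg/mL·hr

Trapezoidal AUC_0→13.75:
  [0→3]: (0.00+45.57)/2 × 3 = 68.355
  [3→3.25]: (45.57+44.62)/2 × 0.25 = 11.27375
  [3.25→3.75]: (44.62+42.16)/2 × 0.5 = 21.695
  [3.75→5.75]: (42.16+30.07)/2 × 2 = 72.23
  [5.75→9.75]: (30.07+12.61)/2 × 4 = 85.36
  [9.75→13.75]: (12.61+4.98)/2 × 4 = 35.18
  Sum = 294.09375 mcg/mL·hr
Extrapolated tail: C_last / k_e = 4.98 / 0.235 = 21.191
AUC_0→∞ = 294.09375 + 21.191 = 315.28475 mcg/mL·hr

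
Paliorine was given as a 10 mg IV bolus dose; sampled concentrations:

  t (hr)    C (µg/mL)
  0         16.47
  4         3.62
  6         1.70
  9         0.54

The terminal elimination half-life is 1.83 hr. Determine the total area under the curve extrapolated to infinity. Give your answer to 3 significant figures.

AUC = 50.3 µg/mL·hr

Trapezoidal AUC_0→9:
  [0→4]: (16.47+3.62)/2 × 4 = 40.18
  [4→6]: (3.62+1.70)/2 × 2 = 5.32
  [6→9]: (1.70+0.54)/2 × 3 = 3.36
  Sum = 48.86 µg/mL·hr
k_e = ln2 / t½ = 0.693147 / 1.83 = 0.3788 hr^-1
Extrapolated tail: C_last / k_e = 0.54 / 0.3788 = 1.426
AUC_0→∞ = 48.86 + 1.426 = 50.286 µg/mL·hr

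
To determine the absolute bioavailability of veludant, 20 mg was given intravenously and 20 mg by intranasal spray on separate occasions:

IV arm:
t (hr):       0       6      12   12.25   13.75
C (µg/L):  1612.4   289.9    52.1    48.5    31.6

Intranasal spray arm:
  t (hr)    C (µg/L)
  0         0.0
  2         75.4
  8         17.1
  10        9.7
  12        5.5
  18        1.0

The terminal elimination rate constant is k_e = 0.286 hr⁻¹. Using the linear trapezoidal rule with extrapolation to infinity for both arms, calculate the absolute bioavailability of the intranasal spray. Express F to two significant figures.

Trapezoidal AUC_0→13.75 (IV):
  [0→6]: (1612.4+289.9)/2 × 6 = 5706.9
  [6→12]: (289.9+52.1)/2 × 6 = 1026.0
  [12→12.25]: (52.1+48.5)/2 × 0.25 = 12.575
  [12.25→13.75]: (48.5+31.6)/2 × 1.5 = 60.075
  Sum = 6805.55 µg/L·hr
IV tail: 31.6/0.286 = 110.490; AUC_iv,0→∞ = 6805.55 + 110.490 = 6916.04 µg/L·hr
Trapezoidal AUC_0→18 (intranasal spray):
  [0→2]: (0.0+75.4)/2 × 2 = 75.4
  [2→8]: (75.4+17.1)/2 × 6 = 277.5
  [8→10]: (17.1+9.7)/2 × 2 = 26.8
  [10→12]: (9.7+5.5)/2 × 2 = 15.2
  [12→18]: (5.5+1.0)/2 × 6 = 19.5
  Sum = 414.4 µg/L·hr
intranasal spray tail: 1.0/0.286 = 3.497; AUC_ev,0→∞ = 414.4 + 3.497 = 417.897 µg/L·hr
F = (AUC_ev/D_ev)/(AUC_iv/D_iv) = (417.897/20)/(6916.04/20) = 20.89485/345.802 = 0.0604

F = 0.060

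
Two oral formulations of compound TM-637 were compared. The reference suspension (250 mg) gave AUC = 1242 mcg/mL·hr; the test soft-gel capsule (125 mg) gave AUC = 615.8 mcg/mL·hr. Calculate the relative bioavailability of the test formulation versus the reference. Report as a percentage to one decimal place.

F_rel = (AUC_test/D_test) / (AUC_ref/D_ref)
      = (615.8/125) / (1242/250)
      = 4.9264 / 4.968 = 0.9916 = 99.16%

F_rel = 99.2%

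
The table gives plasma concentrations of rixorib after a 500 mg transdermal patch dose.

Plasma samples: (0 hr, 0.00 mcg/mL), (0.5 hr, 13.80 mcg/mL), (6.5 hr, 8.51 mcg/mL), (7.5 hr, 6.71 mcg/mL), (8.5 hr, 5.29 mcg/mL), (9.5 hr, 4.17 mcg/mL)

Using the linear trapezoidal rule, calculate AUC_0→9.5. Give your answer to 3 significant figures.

AUC = 88.7 mcg/mL·hr

Trapezoidal AUC_0→9.5:
  [0→0.5]: (0.00+13.80)/2 × 0.5 = 3.45
  [0.5→6.5]: (13.80+8.51)/2 × 6 = 66.93
  [6.5→7.5]: (8.51+6.71)/2 × 1 = 7.61
  [7.5→8.5]: (6.71+5.29)/2 × 1 = 6.0
  [8.5→9.5]: (5.29+4.17)/2 × 1 = 4.73
  Sum = 88.72 mcg/mL·hr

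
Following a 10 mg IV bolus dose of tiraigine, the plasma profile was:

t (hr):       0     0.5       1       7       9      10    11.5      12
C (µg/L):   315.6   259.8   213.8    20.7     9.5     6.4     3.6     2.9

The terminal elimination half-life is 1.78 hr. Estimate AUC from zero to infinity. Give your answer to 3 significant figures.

Trapezoidal AUC_0→12:
  [0→0.5]: (315.6+259.8)/2 × 0.5 = 143.85
  [0.5→1]: (259.8+213.8)/2 × 0.5 = 118.4
  [1→7]: (213.8+20.7)/2 × 6 = 703.5
  [7→9]: (20.7+9.5)/2 × 2 = 30.2
  [9→10]: (9.5+6.4)/2 × 1 = 7.95
  [10→11.5]: (6.4+3.6)/2 × 1.5 = 7.5
  [11.5→12]: (3.6+2.9)/2 × 0.5 = 1.625
  Sum = 1013.025 µg/L·hr
k_e = ln2 / t½ = 0.693147 / 1.78 = 0.3894 hr^-1
Extrapolated tail: C_last / k_e = 2.9 / 0.3894 = 7.447
AUC_0→∞ = 1013.025 + 7.447 = 1020.472 µg/L·hr

AUC = 1020 µg/L·hr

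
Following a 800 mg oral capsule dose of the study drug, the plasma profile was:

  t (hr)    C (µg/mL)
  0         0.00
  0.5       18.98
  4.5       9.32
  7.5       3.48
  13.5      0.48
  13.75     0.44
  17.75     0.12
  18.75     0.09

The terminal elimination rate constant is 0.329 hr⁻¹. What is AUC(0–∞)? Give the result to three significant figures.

Trapezoidal AUC_0→18.75:
  [0→0.5]: (0.00+18.98)/2 × 0.5 = 4.745
  [0.5→4.5]: (18.98+9.32)/2 × 4 = 56.6
  [4.5→7.5]: (9.32+3.48)/2 × 3 = 19.2
  [7.5→13.5]: (3.48+0.48)/2 × 6 = 11.88
  [13.5→13.75]: (0.48+0.44)/2 × 0.25 = 0.115
  [13.75→17.75]: (0.44+0.12)/2 × 4 = 1.12
  [17.75→18.75]: (0.12+0.09)/2 × 1 = 0.105
  Sum = 93.765 µg/mL·hr
Extrapolated tail: C_last / k_e = 0.09 / 0.329 = 0.274
AUC_0→∞ = 93.765 + 0.274 = 94.039 µg/mL·hr

AUC = 94.0 µg/mL·hr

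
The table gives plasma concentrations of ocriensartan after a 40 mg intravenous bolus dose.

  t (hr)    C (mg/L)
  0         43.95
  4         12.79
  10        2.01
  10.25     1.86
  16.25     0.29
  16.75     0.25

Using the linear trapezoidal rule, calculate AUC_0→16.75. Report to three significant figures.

AUC = 165 mg/L·hr

Trapezoidal AUC_0→16.75:
  [0→4]: (43.95+12.79)/2 × 4 = 113.48
  [4→10]: (12.79+2.01)/2 × 6 = 44.4
  [10→10.25]: (2.01+1.86)/2 × 0.25 = 0.48375
  [10.25→16.25]: (1.86+0.29)/2 × 6 = 6.45
  [16.25→16.75]: (0.29+0.25)/2 × 0.5 = 0.135
  Sum = 164.94875 mg/L·hr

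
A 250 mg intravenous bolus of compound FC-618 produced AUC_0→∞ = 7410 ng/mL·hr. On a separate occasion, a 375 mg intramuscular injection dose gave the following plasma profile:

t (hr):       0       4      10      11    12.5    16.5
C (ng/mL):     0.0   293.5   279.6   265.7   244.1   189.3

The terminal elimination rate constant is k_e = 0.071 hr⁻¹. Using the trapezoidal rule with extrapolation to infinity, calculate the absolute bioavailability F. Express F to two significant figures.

Trapezoidal AUC_0→16.5 (intramuscular injection):
  [0→4]: (0.0+293.5)/2 × 4 = 587.0
  [4→10]: (293.5+279.6)/2 × 6 = 1719.3
  [10→11]: (279.6+265.7)/2 × 1 = 272.65
  [11→12.5]: (265.7+244.1)/2 × 1.5 = 382.35
  [12.5→16.5]: (244.1+189.3)/2 × 4 = 866.8
  Sum = 3828.1 ng/mL·hr
Tail: C_last/k_e = 189.3/0.071 = 2666.197
AUC_0→∞ (intramuscular injection) = 3828.1 + 2666.197 = 6494.297 ng/mL·hr
F = (AUC_ev/D_ev)/(AUC_iv/D_iv) = (6494.297/375)/(7410/250) = 17.3181/29.64 = 0.5843

F = 0.58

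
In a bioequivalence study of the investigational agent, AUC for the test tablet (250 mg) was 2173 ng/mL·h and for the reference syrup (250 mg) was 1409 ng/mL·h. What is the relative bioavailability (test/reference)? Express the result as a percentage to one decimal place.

F_rel = (AUC_test/D_test) / (AUC_ref/D_ref)
      = (2173/250) / (1409/250)
      = 8.692 / 5.636 = 1.5422 = 154.22%

F_rel = 154.2%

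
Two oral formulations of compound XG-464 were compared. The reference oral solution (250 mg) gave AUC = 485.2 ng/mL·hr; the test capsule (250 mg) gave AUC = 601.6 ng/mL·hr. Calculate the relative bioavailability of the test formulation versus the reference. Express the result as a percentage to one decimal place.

F_rel = 124.0%

F_rel = (AUC_test/D_test) / (AUC_ref/D_ref)
      = (601.6/250) / (485.2/250)
      = 2.4064 / 1.9408 = 1.2399 = 123.99%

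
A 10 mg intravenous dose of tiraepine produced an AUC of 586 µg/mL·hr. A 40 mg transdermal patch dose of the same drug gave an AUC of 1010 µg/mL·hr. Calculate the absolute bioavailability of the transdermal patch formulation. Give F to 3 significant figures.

F = (AUC_ev / D_ev) / (AUC_iv / D_iv)
  = (1010/40) / (586/10)
  = 25.25 / 58.6 = 0.4309

F = 0.431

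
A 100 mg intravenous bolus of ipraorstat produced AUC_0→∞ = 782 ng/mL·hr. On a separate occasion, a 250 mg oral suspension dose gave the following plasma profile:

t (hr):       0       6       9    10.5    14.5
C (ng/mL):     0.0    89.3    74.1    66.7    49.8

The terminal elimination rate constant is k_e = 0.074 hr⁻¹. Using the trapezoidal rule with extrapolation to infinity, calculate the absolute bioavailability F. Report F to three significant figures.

F = 0.780

Trapezoidal AUC_0→14.5 (oral suspension):
  [0→6]: (0.0+89.3)/2 × 6 = 267.9
  [6→9]: (89.3+74.1)/2 × 3 = 245.1
  [9→10.5]: (74.1+66.7)/2 × 1.5 = 105.6
  [10.5→14.5]: (66.7+49.8)/2 × 4 = 233.0
  Sum = 851.6 ng/mL·hr
Tail: C_last/k_e = 49.8/0.074 = 672.973
AUC_0→∞ (oral suspension) = 851.6 + 672.973 = 1524.573 ng/mL·hr
F = (AUC_ev/D_ev)/(AUC_iv/D_iv) = (1524.573/250)/(782/100) = 6.098292/7.82 = 0.7798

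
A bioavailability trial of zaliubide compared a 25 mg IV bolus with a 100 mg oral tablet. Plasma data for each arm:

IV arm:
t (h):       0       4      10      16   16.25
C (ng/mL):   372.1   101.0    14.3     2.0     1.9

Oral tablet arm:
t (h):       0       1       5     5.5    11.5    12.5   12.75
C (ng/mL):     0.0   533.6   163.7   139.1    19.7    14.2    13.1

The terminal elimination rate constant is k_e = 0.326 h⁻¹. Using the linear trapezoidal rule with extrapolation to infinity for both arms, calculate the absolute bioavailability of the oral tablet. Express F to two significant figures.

F = 0.42

Trapezoidal AUC_0→16.25 (IV):
  [0→4]: (372.1+101.0)/2 × 4 = 946.2
  [4→10]: (101.0+14.3)/2 × 6 = 345.9
  [10→16]: (14.3+2.0)/2 × 6 = 48.9
  [16→16.25]: (2.0+1.9)/2 × 0.25 = 0.4875
  Sum = 1341.4875 ng/mL·h
IV tail: 1.9/0.326 = 5.828; AUC_iv,0→∞ = 1341.4875 + 5.828 = 1347.3155 ng/mL·h
Trapezoidal AUC_0→12.75 (oral tablet):
  [0→1]: (0.0+533.6)/2 × 1 = 266.8
  [1→5]: (533.6+163.7)/2 × 4 = 1394.6
  [5→5.5]: (163.7+139.1)/2 × 0.5 = 75.7
  [5.5→11.5]: (139.1+19.7)/2 × 6 = 476.4
  [11.5→12.5]: (19.7+14.2)/2 × 1 = 16.95
  [12.5→12.75]: (14.2+13.1)/2 × 0.25 = 3.4125
  Sum = 2233.8625 ng/mL·h
oral tablet tail: 13.1/0.326 = 40.184; AUC_ev,0→∞ = 2233.8625 + 40.184 = 2274.0465 ng/mL·h
F = (AUC_ev/D_ev)/(AUC_iv/D_iv) = (2274.0465/100)/(1347.3155/25) = 22.740465/53.89262 = 0.4220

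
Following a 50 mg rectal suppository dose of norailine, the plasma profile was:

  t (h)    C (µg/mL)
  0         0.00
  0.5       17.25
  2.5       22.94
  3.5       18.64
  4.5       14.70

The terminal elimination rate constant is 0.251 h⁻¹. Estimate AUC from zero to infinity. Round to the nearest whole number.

AUC = 141 µg/mL·h

Trapezoidal AUC_0→4.5:
  [0→0.5]: (0.00+17.25)/2 × 0.5 = 4.3125
  [0.5→2.5]: (17.25+22.94)/2 × 2 = 40.19
  [2.5→3.5]: (22.94+18.64)/2 × 1 = 20.79
  [3.5→4.5]: (18.64+14.70)/2 × 1 = 16.67
  Sum = 81.9625 µg/mL·h
Extrapolated tail: C_last / k_e = 14.70 / 0.251 = 58.566
AUC_0→∞ = 81.9625 + 58.566 = 140.5285 µg/mL·h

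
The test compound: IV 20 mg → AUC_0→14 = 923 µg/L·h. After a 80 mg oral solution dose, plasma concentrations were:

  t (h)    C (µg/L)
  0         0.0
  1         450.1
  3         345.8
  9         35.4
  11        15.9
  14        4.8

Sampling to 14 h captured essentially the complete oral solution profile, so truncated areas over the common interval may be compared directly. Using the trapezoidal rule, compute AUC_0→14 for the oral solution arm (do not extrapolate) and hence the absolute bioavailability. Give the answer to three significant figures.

Trapezoidal AUC_0→14 (oral solution):
  [0→1]: (0.0+450.1)/2 × 1 = 225.05
  [1→3]: (450.1+345.8)/2 × 2 = 795.9
  [3→9]: (345.8+35.4)/2 × 6 = 1143.6
  [9→11]: (35.4+15.9)/2 × 2 = 51.3
  [11→14]: (15.9+4.8)/2 × 3 = 31.05
  Sum = 2246.9 µg/L·h
F = (AUC_ev/D_ev)/(AUC_iv/D_iv) = (2246.9/80)/(923/20) = 28.08625/46.15 = 0.6086

F = 0.609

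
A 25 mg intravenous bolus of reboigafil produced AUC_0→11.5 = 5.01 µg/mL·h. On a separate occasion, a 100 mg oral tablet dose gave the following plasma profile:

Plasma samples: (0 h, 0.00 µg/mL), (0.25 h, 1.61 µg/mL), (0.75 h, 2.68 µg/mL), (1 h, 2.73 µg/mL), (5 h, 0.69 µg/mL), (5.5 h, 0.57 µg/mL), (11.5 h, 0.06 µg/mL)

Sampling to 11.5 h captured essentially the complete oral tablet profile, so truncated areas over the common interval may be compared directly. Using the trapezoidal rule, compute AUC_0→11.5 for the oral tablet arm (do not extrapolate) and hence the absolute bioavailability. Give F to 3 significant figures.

F = 0.549

Trapezoidal AUC_0→11.5 (oral tablet):
  [0→0.25]: (0.00+1.61)/2 × 0.25 = 0.20125
  [0.25→0.75]: (1.61+2.68)/2 × 0.5 = 1.0725
  [0.75→1]: (2.68+2.73)/2 × 0.25 = 0.67625
  [1→5]: (2.73+0.69)/2 × 4 = 6.84
  [5→5.5]: (0.69+0.57)/2 × 0.5 = 0.315
  [5.5→11.5]: (0.57+0.06)/2 × 6 = 1.89
  Sum = 10.995 µg/mL·h
F = (AUC_ev/D_ev)/(AUC_iv/D_iv) = (10.995/100)/(5.01/25) = 0.10995/0.2004 = 0.5487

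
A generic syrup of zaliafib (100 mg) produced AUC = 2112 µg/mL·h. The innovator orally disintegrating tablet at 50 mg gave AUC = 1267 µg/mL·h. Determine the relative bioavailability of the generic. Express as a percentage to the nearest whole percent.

F_rel = 83%

F_rel = (AUC_test/D_test) / (AUC_ref/D_ref)
      = (2112/100) / (1267/50)
      = 21.12 / 25.34 = 0.8335 = 83.35%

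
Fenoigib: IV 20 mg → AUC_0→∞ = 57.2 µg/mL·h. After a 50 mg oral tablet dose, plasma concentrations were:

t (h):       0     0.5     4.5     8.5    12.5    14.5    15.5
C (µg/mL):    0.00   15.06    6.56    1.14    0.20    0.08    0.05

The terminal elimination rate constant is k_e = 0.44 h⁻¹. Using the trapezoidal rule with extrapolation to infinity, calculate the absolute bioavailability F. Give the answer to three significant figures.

F = 0.458

Trapezoidal AUC_0→15.5 (oral tablet):
  [0→0.5]: (0.00+15.06)/2 × 0.5 = 3.765
  [0.5→4.5]: (15.06+6.56)/2 × 4 = 43.24
  [4.5→8.5]: (6.56+1.14)/2 × 4 = 15.4
  [8.5→12.5]: (1.14+0.20)/2 × 4 = 2.68
  [12.5→14.5]: (0.20+0.08)/2 × 2 = 0.28
  [14.5→15.5]: (0.08+0.05)/2 × 1 = 0.065
  Sum = 65.43 µg/mL·h
Tail: C_last/k_e = 0.05/0.44 = 0.114
AUC_0→∞ (oral tablet) = 65.43 + 0.114 = 65.544 µg/mL·h
F = (AUC_ev/D_ev)/(AUC_iv/D_iv) = (65.544/50)/(57.2/20) = 1.31088/2.86 = 0.4583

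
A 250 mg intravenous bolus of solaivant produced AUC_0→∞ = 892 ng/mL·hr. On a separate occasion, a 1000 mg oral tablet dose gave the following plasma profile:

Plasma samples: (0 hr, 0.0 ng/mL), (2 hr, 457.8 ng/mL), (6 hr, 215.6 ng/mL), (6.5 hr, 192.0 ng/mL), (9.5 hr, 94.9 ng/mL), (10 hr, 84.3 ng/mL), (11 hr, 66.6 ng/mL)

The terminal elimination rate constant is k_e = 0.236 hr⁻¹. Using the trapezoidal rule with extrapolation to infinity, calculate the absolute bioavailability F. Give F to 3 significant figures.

Trapezoidal AUC_0→11 (oral tablet):
  [0→2]: (0.0+457.8)/2 × 2 = 457.8
  [2→6]: (457.8+215.6)/2 × 4 = 1346.8
  [6→6.5]: (215.6+192.0)/2 × 0.5 = 101.9
  [6.5→9.5]: (192.0+94.9)/2 × 3 = 430.35
  [9.5→10]: (94.9+84.3)/2 × 0.5 = 44.8
  [10→11]: (84.3+66.6)/2 × 1 = 75.45
  Sum = 2457.1 ng/mL·hr
Tail: C_last/k_e = 66.6/0.236 = 282.203
AUC_0→∞ (oral tablet) = 2457.1 + 282.203 = 2739.303 ng/mL·hr
F = (AUC_ev/D_ev)/(AUC_iv/D_iv) = (2739.303/1000)/(892/250) = 2.739303/3.568 = 0.7677

F = 0.768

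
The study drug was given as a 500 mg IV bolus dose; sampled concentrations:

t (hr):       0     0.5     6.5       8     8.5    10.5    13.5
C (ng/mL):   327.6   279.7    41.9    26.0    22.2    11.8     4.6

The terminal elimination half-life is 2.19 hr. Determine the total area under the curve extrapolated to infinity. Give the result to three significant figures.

Trapezoidal AUC_0→13.5:
  [0→0.5]: (327.6+279.7)/2 × 0.5 = 151.825
  [0.5→6.5]: (279.7+41.9)/2 × 6 = 964.8
  [6.5→8]: (41.9+26.0)/2 × 1.5 = 50.925
  [8→8.5]: (26.0+22.2)/2 × 0.5 = 12.05
  [8.5→10.5]: (22.2+11.8)/2 × 2 = 34.0
  [10.5→13.5]: (11.8+4.6)/2 × 3 = 24.6
  Sum = 1238.2 ng/mL·hr
k_e = ln2 / t½ = 0.693147 / 2.19 = 0.3165 hr^-1
Extrapolated tail: C_last / k_e = 4.6 / 0.3165 = 14.534
AUC_0→∞ = 1238.2 + 14.534 = 1252.734 ng/mL·hr

AUC = 1250 ng/mL·hr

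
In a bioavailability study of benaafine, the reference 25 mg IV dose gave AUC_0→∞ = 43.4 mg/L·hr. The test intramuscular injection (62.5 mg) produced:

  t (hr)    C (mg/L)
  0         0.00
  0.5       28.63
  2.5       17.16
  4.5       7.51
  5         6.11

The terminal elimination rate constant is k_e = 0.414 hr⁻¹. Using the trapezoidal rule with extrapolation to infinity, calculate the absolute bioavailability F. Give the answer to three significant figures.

Trapezoidal AUC_0→5 (intramuscular injection):
  [0→0.5]: (0.00+28.63)/2 × 0.5 = 7.1575
  [0.5→2.5]: (28.63+17.16)/2 × 2 = 45.79
  [2.5→4.5]: (17.16+7.51)/2 × 2 = 24.67
  [4.5→5]: (7.51+6.11)/2 × 0.5 = 3.405
  Sum = 81.0225 mg/L·hr
Tail: C_last/k_e = 6.11/0.414 = 14.758
AUC_0→∞ (intramuscular injection) = 81.0225 + 14.758 = 95.7805 mg/L·hr
F = (AUC_ev/D_ev)/(AUC_iv/D_iv) = (95.7805/62.5)/(43.4/25) = 1.532488/1.736 = 0.8828

F = 0.883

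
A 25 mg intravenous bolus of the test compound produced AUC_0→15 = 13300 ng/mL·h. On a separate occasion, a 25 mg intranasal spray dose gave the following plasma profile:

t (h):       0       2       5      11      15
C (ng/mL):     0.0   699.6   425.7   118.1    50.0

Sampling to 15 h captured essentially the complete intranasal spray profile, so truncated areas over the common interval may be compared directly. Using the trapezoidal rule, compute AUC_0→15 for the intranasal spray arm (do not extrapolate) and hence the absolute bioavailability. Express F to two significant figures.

F = 0.33

Trapezoidal AUC_0→15 (intranasal spray):
  [0→2]: (0.0+699.6)/2 × 2 = 699.6
  [2→5]: (699.6+425.7)/2 × 3 = 1687.95
  [5→11]: (425.7+118.1)/2 × 6 = 1631.4
  [11→15]: (118.1+50.0)/2 × 4 = 336.2
  Sum = 4355.15 ng/mL·h
F = (AUC_ev/D_ev)/(AUC_iv/D_iv) = (4355.15/25)/(13300/25) = 174.206/532 = 0.3275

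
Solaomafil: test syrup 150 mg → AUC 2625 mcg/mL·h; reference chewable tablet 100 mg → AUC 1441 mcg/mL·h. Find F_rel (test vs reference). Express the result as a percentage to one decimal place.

F_rel = 121.4%

F_rel = (AUC_test/D_test) / (AUC_ref/D_ref)
      = (2625/150) / (1441/100)
      = 17.5 / 14.41 = 1.2144 = 121.44%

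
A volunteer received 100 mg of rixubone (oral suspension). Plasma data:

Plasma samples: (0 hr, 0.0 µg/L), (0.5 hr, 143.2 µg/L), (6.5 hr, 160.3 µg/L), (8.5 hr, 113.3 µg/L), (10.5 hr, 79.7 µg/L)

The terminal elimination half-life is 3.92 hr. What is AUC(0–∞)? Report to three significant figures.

Trapezoidal AUC_0→10.5:
  [0→0.5]: (0.0+143.2)/2 × 0.5 = 35.8
  [0.5→6.5]: (143.2+160.3)/2 × 6 = 910.5
  [6.5→8.5]: (160.3+113.3)/2 × 2 = 273.6
  [8.5→10.5]: (113.3+79.7)/2 × 2 = 193.0
  Sum = 1412.9 µg/L·hr
k_e = ln2 / t½ = 0.693147 / 3.92 = 0.1768 hr^-1
Extrapolated tail: C_last / k_e = 79.7 / 0.1768 = 450.792
AUC_0→∞ = 1412.9 + 450.792 = 1863.692 µg/L·hr

AUC = 1860 µg/L·hr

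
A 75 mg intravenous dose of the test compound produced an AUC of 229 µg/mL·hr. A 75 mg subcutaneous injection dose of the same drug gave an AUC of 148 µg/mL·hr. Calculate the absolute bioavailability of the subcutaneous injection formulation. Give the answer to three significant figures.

F = (AUC_ev / D_ev) / (AUC_iv / D_iv)
  = (148/75) / (229/75)
  = 1.97333 / 3.05333 = 0.6463

F = 0.646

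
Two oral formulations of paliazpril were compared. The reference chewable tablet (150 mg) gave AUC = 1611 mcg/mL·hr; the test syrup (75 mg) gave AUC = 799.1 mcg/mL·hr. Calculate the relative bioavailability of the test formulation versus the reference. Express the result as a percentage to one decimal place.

F_rel = 99.2%

F_rel = (AUC_test/D_test) / (AUC_ref/D_ref)
      = (799.1/75) / (1611/150)
      = 10.6547 / 10.74 = 0.9921 = 99.21%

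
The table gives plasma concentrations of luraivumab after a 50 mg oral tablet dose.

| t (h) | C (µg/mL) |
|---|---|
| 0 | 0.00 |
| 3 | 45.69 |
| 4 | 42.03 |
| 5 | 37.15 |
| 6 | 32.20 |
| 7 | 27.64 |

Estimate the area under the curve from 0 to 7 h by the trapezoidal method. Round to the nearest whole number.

AUC = 217 µg/mL·h

Trapezoidal AUC_0→7:
  [0→3]: (0.00+45.69)/2 × 3 = 68.535
  [3→4]: (45.69+42.03)/2 × 1 = 43.86
  [4→5]: (42.03+37.15)/2 × 1 = 39.59
  [5→6]: (37.15+32.20)/2 × 1 = 34.675
  [6→7]: (32.20+27.64)/2 × 1 = 29.92
  Sum = 216.58 µg/mL·h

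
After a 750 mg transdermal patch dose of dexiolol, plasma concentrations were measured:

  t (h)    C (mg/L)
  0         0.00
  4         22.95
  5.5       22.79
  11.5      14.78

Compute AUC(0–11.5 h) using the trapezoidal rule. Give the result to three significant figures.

AUC = 193 mg/L·h

Trapezoidal AUC_0→11.5:
  [0→4]: (0.00+22.95)/2 × 4 = 45.9
  [4→5.5]: (22.95+22.79)/2 × 1.5 = 34.305
  [5.5→11.5]: (22.79+14.78)/2 × 6 = 112.71
  Sum = 192.915 mg/L·h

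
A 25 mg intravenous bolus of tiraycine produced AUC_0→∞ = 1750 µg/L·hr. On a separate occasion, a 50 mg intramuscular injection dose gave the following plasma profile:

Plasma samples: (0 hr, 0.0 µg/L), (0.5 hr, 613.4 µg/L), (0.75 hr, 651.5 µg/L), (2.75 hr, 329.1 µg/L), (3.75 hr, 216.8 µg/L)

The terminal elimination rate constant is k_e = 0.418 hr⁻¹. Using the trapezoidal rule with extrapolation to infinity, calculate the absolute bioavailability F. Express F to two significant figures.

F = 0.60

Trapezoidal AUC_0→3.75 (intramuscular injection):
  [0→0.5]: (0.0+613.4)/2 × 0.5 = 153.35
  [0.5→0.75]: (613.4+651.5)/2 × 0.25 = 158.1125
  [0.75→2.75]: (651.5+329.1)/2 × 2 = 980.6
  [2.75→3.75]: (329.1+216.8)/2 × 1 = 272.95
  Sum = 1565.0125 µg/L·hr
Tail: C_last/k_e = 216.8/0.418 = 518.660
AUC_0→∞ (intramuscular injection) = 1565.0125 + 518.660 = 2083.6725 µg/L·hr
F = (AUC_ev/D_ev)/(AUC_iv/D_iv) = (2083.6725/50)/(1750/25) = 41.67345/70 = 0.5953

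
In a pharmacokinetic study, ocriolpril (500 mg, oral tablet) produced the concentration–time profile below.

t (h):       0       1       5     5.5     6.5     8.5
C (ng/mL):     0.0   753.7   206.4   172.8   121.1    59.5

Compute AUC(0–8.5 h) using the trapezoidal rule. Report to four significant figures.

Trapezoidal AUC_0→8.5:
  [0→1]: (0.0+753.7)/2 × 1 = 376.85
  [1→5]: (753.7+206.4)/2 × 4 = 1920.2
  [5→5.5]: (206.4+172.8)/2 × 0.5 = 94.8
  [5.5→6.5]: (172.8+121.1)/2 × 1 = 146.95
  [6.5→8.5]: (121.1+59.5)/2 × 2 = 180.6
  Sum = 2719.4 ng/mL·h

AUC = 2719 ng/mL·h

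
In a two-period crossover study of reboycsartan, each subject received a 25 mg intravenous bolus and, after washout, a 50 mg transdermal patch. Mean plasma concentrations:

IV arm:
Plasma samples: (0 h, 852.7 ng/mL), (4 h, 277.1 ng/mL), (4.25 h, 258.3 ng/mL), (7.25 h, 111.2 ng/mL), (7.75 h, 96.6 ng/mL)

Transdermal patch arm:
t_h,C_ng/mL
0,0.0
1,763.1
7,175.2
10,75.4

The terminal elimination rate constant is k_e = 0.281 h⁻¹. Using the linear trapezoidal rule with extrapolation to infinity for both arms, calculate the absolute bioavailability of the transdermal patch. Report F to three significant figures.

Trapezoidal AUC_0→7.75 (IV):
  [0→4]: (852.7+277.1)/2 × 4 = 2259.6
  [4→4.25]: (277.1+258.3)/2 × 0.25 = 66.925
  [4.25→7.25]: (258.3+111.2)/2 × 3 = 554.25
  [7.25→7.75]: (111.2+96.6)/2 × 0.5 = 51.95
  Sum = 2932.725 ng/mL·h
IV tail: 96.6/0.281 = 343.772; AUC_iv,0→∞ = 2932.725 + 343.772 = 3276.497 ng/mL·h
Trapezoidal AUC_0→10 (transdermal patch):
  [0→1]: (0.0+763.1)/2 × 1 = 381.55
  [1→7]: (763.1+175.2)/2 × 6 = 2814.9
  [7→10]: (175.2+75.4)/2 × 3 = 375.9
  Sum = 3572.35 ng/mL·h
transdermal patch tail: 75.4/0.281 = 268.327; AUC_ev,0→∞ = 3572.35 + 268.327 = 3840.677 ng/mL·h
F = (AUC_ev/D_ev)/(AUC_iv/D_iv) = (3840.677/50)/(3276.497/25) = 76.81354/131.05988 = 0.5861

F = 0.586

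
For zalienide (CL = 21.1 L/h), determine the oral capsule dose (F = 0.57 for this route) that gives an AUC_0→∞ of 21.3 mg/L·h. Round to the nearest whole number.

Dose = CL × AUC_0→∞ / F
     = 21.1 × 21.3 / 0.57 = 788.474 mg

Dose = 788 mg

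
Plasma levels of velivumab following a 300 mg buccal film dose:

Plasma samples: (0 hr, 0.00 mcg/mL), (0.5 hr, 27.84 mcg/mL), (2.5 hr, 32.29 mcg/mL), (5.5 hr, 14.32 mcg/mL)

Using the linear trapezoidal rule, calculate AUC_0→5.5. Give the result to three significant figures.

Trapezoidal AUC_0→5.5:
  [0→0.5]: (0.00+27.84)/2 × 0.5 = 6.96
  [0.5→2.5]: (27.84+32.29)/2 × 2 = 60.13
  [2.5→5.5]: (32.29+14.32)/2 × 3 = 69.915
  Sum = 137.005 mcg/mL·hr

AUC = 137 mcg/mL·hr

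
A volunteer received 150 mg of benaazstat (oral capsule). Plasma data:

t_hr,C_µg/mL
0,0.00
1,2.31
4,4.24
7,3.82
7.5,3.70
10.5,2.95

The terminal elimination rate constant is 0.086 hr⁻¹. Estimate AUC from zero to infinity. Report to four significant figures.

Trapezoidal AUC_0→10.5:
  [0→1]: (0.00+2.31)/2 × 1 = 1.155
  [1→4]: (2.31+4.24)/2 × 3 = 9.825
  [4→7]: (4.24+3.82)/2 × 3 = 12.09
  [7→7.5]: (3.82+3.70)/2 × 0.5 = 1.88
  [7.5→10.5]: (3.70+2.95)/2 × 3 = 9.975
  Sum = 34.925 µg/mL·hr
Extrapolated tail: C_last / k_e = 2.95 / 0.086 = 34.302
AUC_0→∞ = 34.925 + 34.302 = 69.227 µg/mL·hr

AUC = 69.23 µg/mL·hr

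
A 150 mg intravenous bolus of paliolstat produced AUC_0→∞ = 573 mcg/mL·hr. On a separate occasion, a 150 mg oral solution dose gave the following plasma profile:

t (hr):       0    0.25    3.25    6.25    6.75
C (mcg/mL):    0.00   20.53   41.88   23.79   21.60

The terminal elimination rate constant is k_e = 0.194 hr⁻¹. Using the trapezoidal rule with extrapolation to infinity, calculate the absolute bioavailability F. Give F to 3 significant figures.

F = 0.554

Trapezoidal AUC_0→6.75 (oral solution):
  [0→0.25]: (0.00+20.53)/2 × 0.25 = 2.56625
  [0.25→3.25]: (20.53+41.88)/2 × 3 = 93.615
  [3.25→6.25]: (41.88+23.79)/2 × 3 = 98.505
  [6.25→6.75]: (23.79+21.60)/2 × 0.5 = 11.3475
  Sum = 206.03375 mcg/mL·hr
Tail: C_last/k_e = 21.60/0.194 = 111.340
AUC_0→∞ (oral solution) = 206.03375 + 111.340 = 317.37375 mcg/mL·hr
F = (AUC_ev/D_ev)/(AUC_iv/D_iv) = (317.37375/150)/(573/150) = 2.115825/3.82 = 0.5539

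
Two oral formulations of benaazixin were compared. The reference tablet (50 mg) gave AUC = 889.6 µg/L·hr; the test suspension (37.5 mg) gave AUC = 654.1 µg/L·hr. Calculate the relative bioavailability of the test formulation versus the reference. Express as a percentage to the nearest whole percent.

F_rel = 98%

F_rel = (AUC_test/D_test) / (AUC_ref/D_ref)
      = (654.1/37.5) / (889.6/50)
      = 17.4427 / 17.792 = 0.9804 = 98.04%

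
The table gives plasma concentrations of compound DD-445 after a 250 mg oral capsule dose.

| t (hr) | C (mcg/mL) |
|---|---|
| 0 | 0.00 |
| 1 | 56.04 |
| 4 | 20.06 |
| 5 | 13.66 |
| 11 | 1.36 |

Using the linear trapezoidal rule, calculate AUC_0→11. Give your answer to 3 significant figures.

AUC = 204 mcg/mL·hr

Trapezoidal AUC_0→11:
  [0→1]: (0.00+56.04)/2 × 1 = 28.02
  [1→4]: (56.04+20.06)/2 × 3 = 114.15
  [4→5]: (20.06+13.66)/2 × 1 = 16.86
  [5→11]: (13.66+1.36)/2 × 6 = 45.06
  Sum = 204.09 mcg/mL·hr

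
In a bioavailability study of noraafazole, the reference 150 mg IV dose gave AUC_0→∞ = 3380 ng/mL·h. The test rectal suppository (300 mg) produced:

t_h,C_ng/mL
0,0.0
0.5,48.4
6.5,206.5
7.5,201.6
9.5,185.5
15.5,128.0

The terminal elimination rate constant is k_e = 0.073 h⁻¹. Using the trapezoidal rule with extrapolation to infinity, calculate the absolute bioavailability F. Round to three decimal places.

Trapezoidal AUC_0→15.5 (rectal suppository):
  [0→0.5]: (0.0+48.4)/2 × 0.5 = 12.1
  [0.5→6.5]: (48.4+206.5)/2 × 6 = 764.7
  [6.5→7.5]: (206.5+201.6)/2 × 1 = 204.05
  [7.5→9.5]: (201.6+185.5)/2 × 2 = 387.1
  [9.5→15.5]: (185.5+128.0)/2 × 6 = 940.5
  Sum = 2308.45 ng/mL·h
Tail: C_last/k_e = 128.0/0.073 = 1753.425
AUC_0→∞ (rectal suppository) = 2308.45 + 1753.425 = 4061.875 ng/mL·h
F = (AUC_ev/D_ev)/(AUC_iv/D_iv) = (4061.875/300)/(3380/150) = 13.5396/22.5333 = 0.6009

F = 0.601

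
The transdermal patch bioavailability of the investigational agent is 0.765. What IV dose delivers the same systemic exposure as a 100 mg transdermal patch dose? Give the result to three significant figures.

D_iv = 76.5 mg

Systemic exposure from an extravascular dose = F × D_ev, so the equivalent IV dose is F × D_ev.
D_iv = F × D_ev = 0.765 × 100 = 76.5 mg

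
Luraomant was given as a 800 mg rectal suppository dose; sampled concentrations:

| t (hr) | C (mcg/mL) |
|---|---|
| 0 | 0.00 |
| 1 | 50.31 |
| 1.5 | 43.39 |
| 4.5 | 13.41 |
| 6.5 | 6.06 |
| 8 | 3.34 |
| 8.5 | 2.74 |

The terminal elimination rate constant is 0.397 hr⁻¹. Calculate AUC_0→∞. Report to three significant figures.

Trapezoidal AUC_0→8.5:
  [0→1]: (0.00+50.31)/2 × 1 = 25.155
  [1→1.5]: (50.31+43.39)/2 × 0.5 = 23.425
  [1.5→4.5]: (43.39+13.41)/2 × 3 = 85.2
  [4.5→6.5]: (13.41+6.06)/2 × 2 = 19.47
  [6.5→8]: (6.06+3.34)/2 × 1.5 = 7.05
  [8→8.5]: (3.34+2.74)/2 × 0.5 = 1.52
  Sum = 161.82 mcg/mL·hr
Extrapolated tail: C_last / k_e = 2.74 / 0.397 = 6.902
AUC_0→∞ = 161.82 + 6.902 = 168.722 mcg/mL·hr

AUC = 169 mcg/mL·hr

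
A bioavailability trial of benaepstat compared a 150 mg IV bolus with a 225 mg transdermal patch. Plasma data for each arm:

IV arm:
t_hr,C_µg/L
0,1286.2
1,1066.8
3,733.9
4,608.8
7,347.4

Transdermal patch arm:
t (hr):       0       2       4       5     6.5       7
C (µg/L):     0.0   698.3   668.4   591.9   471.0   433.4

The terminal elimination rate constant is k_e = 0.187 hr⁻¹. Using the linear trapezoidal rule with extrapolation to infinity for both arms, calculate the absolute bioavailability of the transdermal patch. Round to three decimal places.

F = 0.580

Trapezoidal AUC_0→7 (IV):
  [0→1]: (1286.2+1066.8)/2 × 1 = 1176.5
  [1→3]: (1066.8+733.9)/2 × 2 = 1800.7
  [3→4]: (733.9+608.8)/2 × 1 = 671.35
  [4→7]: (608.8+347.4)/2 × 3 = 1434.3
  Sum = 5082.85 µg/L·hr
IV tail: 347.4/0.187 = 1857.754; AUC_iv,0→∞ = 5082.85 + 1857.754 = 6940.604 µg/L·hr
Trapezoidal AUC_0→7 (transdermal patch):
  [0→2]: (0.0+698.3)/2 × 2 = 698.3
  [2→4]: (698.3+668.4)/2 × 2 = 1366.7
  [4→5]: (668.4+591.9)/2 × 1 = 630.15
  [5→6.5]: (591.9+471.0)/2 × 1.5 = 797.175
  [6.5→7]: (471.0+433.4)/2 × 0.5 = 226.1
  Sum = 3718.425 µg/L·hr
transdermal patch tail: 433.4/0.187 = 2317.647; AUC_ev,0→∞ = 3718.425 + 2317.647 = 6036.072 µg/L·hr
F = (AUC_ev/D_ev)/(AUC_iv/D_iv) = (6036.072/225)/(6940.604/150) = 26.827/46.2707 = 0.5798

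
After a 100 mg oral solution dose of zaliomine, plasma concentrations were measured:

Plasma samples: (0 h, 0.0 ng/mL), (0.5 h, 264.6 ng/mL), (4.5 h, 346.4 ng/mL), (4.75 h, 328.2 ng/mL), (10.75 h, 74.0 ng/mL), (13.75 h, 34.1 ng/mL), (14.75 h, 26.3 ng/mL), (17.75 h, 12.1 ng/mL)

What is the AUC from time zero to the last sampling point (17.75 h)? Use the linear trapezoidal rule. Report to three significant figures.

Trapezoidal AUC_0→17.75:
  [0→0.5]: (0.0+264.6)/2 × 0.5 = 66.15
  [0.5→4.5]: (264.6+346.4)/2 × 4 = 1222.0
  [4.5→4.75]: (346.4+328.2)/2 × 0.25 = 84.325
  [4.75→10.75]: (328.2+74.0)/2 × 6 = 1206.6
  [10.75→13.75]: (74.0+34.1)/2 × 3 = 162.15
  [13.75→14.75]: (34.1+26.3)/2 × 1 = 30.2
  [14.75→17.75]: (26.3+12.1)/2 × 3 = 57.6
  Sum = 2829.025 ng/mL·h

AUC = 2830 ng/mL·h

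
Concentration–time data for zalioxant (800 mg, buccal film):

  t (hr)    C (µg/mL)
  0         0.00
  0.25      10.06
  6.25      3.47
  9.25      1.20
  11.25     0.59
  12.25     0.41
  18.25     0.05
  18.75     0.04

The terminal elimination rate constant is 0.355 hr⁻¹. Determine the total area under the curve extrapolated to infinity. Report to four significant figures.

Trapezoidal AUC_0→18.75:
  [0→0.25]: (0.00+10.06)/2 × 0.25 = 1.2575
  [0.25→6.25]: (10.06+3.47)/2 × 6 = 40.59
  [6.25→9.25]: (3.47+1.20)/2 × 3 = 7.005
  [9.25→11.25]: (1.20+0.59)/2 × 2 = 1.79
  [11.25→12.25]: (0.59+0.41)/2 × 1 = 0.5
  [12.25→18.25]: (0.41+0.05)/2 × 6 = 1.38
  [18.25→18.75]: (0.05+0.04)/2 × 0.5 = 0.0225
  Sum = 52.545 µg/mL·hr
Extrapolated tail: C_last / k_e = 0.04 / 0.355 = 0.113
AUC_0→∞ = 52.545 + 0.113 = 52.658 µg/mL·hr

AUC = 52.66 µg/mL·hr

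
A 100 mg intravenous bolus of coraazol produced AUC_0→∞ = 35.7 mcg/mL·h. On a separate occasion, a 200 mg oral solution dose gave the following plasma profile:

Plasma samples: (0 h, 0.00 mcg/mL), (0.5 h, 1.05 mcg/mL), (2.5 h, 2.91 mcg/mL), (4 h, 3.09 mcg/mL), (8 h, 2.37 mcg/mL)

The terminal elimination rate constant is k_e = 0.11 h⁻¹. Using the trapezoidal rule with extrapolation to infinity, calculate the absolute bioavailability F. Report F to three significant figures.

F = 0.577

Trapezoidal AUC_0→8 (oral solution):
  [0→0.5]: (0.00+1.05)/2 × 0.5 = 0.2625
  [0.5→2.5]: (1.05+2.91)/2 × 2 = 3.96
  [2.5→4]: (2.91+3.09)/2 × 1.5 = 4.5
  [4→8]: (3.09+2.37)/2 × 4 = 10.92
  Sum = 19.6425 mcg/mL·h
Tail: C_last/k_e = 2.37/0.11 = 21.545
AUC_0→∞ (oral solution) = 19.6425 + 21.545 = 41.1875 mcg/mL·h
F = (AUC_ev/D_ev)/(AUC_iv/D_iv) = (41.1875/200)/(35.7/100) = 0.2059375/0.357 = 0.5769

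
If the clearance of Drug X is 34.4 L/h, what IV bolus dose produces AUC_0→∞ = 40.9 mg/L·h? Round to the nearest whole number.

Dose = 1407 mg

Dose_iv = CL × AUC_0→∞
     = 34.4 × 40.9 = 1406.96 mg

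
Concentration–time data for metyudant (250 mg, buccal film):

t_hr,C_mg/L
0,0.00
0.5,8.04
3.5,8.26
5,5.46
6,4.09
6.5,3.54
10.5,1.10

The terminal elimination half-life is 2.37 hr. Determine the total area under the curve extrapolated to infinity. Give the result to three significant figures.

AUC = 56.5 mg/L·hr

Trapezoidal AUC_0→10.5:
  [0→0.5]: (0.00+8.04)/2 × 0.5 = 2.01
  [0.5→3.5]: (8.04+8.26)/2 × 3 = 24.45
  [3.5→5]: (8.26+5.46)/2 × 1.5 = 10.29
  [5→6]: (5.46+4.09)/2 × 1 = 4.775
  [6→6.5]: (4.09+3.54)/2 × 0.5 = 1.9075
  [6.5→10.5]: (3.54+1.10)/2 × 4 = 9.28
  Sum = 52.7125 mg/L·hr
k_e = ln2 / t½ = 0.693147 / 2.37 = 0.2925 hr^-1
Extrapolated tail: C_last / k_e = 1.10 / 0.2925 = 3.761
AUC_0→∞ = 52.7125 + 3.761 = 56.4735 mg/L·hr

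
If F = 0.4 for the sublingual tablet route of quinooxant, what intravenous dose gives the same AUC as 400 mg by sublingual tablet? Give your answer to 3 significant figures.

Systemic exposure from an extravascular dose = F × D_ev, so the equivalent IV dose is F × D_ev.
D_iv = F × D_ev = 0.4 × 400 = 160 mg

D_iv = 160 mg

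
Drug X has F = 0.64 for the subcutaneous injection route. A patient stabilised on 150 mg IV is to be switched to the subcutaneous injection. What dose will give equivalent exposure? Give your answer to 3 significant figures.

For equal systemic exposure: F × D_ev = D_iv
D_ev = D_iv / F = 150 / 0.64 = 234.375 mg

D_subcutaneous = 234 mg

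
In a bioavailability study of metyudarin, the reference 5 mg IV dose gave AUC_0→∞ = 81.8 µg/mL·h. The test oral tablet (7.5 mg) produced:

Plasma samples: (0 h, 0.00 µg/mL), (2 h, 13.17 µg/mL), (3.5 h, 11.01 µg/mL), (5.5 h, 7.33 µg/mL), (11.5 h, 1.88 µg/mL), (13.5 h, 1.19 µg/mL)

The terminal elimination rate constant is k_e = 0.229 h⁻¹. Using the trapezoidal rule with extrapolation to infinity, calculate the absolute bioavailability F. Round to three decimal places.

F = 0.697

Trapezoidal AUC_0→13.5 (oral tablet):
  [0→2]: (0.00+13.17)/2 × 2 = 13.17
  [2→3.5]: (13.17+11.01)/2 × 1.5 = 18.135
  [3.5→5.5]: (11.01+7.33)/2 × 2 = 18.34
  [5.5→11.5]: (7.33+1.88)/2 × 6 = 27.63
  [11.5→13.5]: (1.88+1.19)/2 × 2 = 3.07
  Sum = 80.345 µg/mL·h
Tail: C_last/k_e = 1.19/0.229 = 5.197
AUC_0→∞ (oral tablet) = 80.345 + 5.197 = 85.542 µg/mL·h
F = (AUC_ev/D_ev)/(AUC_iv/D_iv) = (85.542/7.5)/(81.8/5) = 11.4056/16.36 = 0.6972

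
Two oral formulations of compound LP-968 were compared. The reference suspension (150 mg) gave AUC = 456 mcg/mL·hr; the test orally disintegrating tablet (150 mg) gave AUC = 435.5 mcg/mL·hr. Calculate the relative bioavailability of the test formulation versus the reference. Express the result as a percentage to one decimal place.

F_rel = (AUC_test/D_test) / (AUC_ref/D_ref)
      = (435.5/150) / (456/150)
      = 2.90333 / 3.04 = 0.9550 = 95.50%

F_rel = 95.5%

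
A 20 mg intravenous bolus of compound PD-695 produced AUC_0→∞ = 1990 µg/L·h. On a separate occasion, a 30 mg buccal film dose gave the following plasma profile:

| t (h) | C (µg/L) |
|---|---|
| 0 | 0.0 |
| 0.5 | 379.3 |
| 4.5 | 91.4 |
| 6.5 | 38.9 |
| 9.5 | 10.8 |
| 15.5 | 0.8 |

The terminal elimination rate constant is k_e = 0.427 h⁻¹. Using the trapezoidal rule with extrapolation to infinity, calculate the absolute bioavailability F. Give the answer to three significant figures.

Trapezoidal AUC_0→15.5 (buccal film):
  [0→0.5]: (0.0+379.3)/2 × 0.5 = 94.825
  [0.5→4.5]: (379.3+91.4)/2 × 4 = 941.4
  [4.5→6.5]: (91.4+38.9)/2 × 2 = 130.3
  [6.5→9.5]: (38.9+10.8)/2 × 3 = 74.55
  [9.5→15.5]: (10.8+0.8)/2 × 6 = 34.8
  Sum = 1275.875 µg/L·h
Tail: C_last/k_e = 0.8/0.427 = 1.874
AUC_0→∞ (buccal film) = 1275.875 + 1.874 = 1277.749 µg/L·h
F = (AUC_ev/D_ev)/(AUC_iv/D_iv) = (1277.749/30)/(1990/20) = 42.5916/99.5 = 0.4281

F = 0.428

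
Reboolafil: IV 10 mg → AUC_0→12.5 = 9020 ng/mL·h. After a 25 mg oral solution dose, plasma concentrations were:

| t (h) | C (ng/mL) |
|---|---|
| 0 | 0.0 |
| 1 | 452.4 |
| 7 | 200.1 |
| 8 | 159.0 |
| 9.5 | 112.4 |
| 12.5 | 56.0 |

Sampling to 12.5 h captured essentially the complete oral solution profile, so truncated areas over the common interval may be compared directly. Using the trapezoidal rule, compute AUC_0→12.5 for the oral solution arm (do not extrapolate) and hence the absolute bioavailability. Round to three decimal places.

F = 0.125

Trapezoidal AUC_0→12.5 (oral solution):
  [0→1]: (0.0+452.4)/2 × 1 = 226.2
  [1→7]: (452.4+200.1)/2 × 6 = 1957.5
  [7→8]: (200.1+159.0)/2 × 1 = 179.55
  [8→9.5]: (159.0+112.4)/2 × 1.5 = 203.55
  [9.5→12.5]: (112.4+56.0)/2 × 3 = 252.6
  Sum = 2819.4 ng/mL·h
F = (AUC_ev/D_ev)/(AUC_iv/D_iv) = (2819.4/25)/(9020/10) = 112.776/902 = 0.1250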